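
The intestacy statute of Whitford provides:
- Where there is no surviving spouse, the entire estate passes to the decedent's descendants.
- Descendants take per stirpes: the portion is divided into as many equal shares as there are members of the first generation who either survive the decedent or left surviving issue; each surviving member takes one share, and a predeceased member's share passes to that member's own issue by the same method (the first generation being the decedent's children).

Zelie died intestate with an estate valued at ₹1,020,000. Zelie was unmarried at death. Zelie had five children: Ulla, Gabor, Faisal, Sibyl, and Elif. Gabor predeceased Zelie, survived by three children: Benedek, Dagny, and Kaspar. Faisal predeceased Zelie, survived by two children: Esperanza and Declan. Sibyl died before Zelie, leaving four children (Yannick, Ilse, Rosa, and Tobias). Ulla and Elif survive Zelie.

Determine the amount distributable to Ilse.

The entire ₹1,020,000 passes to the descendants.
That amount (₹1,020,000) is divided into 5 shares of ₹204,000: Ulla and Elif each take ₹204,000; Gabor's ₹204,000 share passes to Gabor's issue; Faisal's ₹204,000 share passes to Faisal's issue; Sibyl's ₹204,000 share passes to Sibyl's issue.
Gabor's share (₹204,000) is divided into 3 shares of ₹68,000: Benedek, Dagny, and Kaspar each take ₹68,000.
Faisal's share (₹204,000) is divided into 2 shares of ₹102,000: Esperanza and Declan each take ₹102,000.
Sibyl's share (₹204,000) is divided into 4 shares of ₹51,000: Yannick, Ilse, Rosa, and Tobias each take ₹51,000.

Ilse receives ₹51,000.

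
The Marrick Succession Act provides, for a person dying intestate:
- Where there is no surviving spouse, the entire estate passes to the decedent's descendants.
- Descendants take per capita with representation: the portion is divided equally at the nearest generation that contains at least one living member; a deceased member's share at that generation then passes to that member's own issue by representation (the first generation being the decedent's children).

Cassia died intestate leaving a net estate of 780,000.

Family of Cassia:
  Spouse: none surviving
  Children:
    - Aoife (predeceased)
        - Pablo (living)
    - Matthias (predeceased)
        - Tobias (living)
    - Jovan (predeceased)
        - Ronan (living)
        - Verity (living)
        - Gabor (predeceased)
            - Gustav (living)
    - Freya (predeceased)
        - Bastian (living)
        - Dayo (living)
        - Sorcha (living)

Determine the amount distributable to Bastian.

The entire 780,000 passes to the descendants.
No child survives, so the initial division is made at the grandchildren's generation.
That amount (780,000) is divided into 8 shares of 97,500: Pablo, Tobias, Ronan, Verity, Bastian, Dayo, and Sorcha each take 97,500; Gabor's 97,500 share passes to Gabor's issue.
Gabor's share (97,500) passes entirely to Gustav.

Bastian receives 97,500.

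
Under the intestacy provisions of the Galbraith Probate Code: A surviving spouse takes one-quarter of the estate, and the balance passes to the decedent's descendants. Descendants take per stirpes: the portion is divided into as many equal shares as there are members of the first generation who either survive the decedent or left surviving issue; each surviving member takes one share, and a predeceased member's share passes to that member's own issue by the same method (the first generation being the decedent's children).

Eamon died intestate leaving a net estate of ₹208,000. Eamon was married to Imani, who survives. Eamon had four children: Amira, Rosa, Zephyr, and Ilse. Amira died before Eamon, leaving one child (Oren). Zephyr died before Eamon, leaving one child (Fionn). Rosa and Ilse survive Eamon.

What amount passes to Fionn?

Fionn receives ₹39,000.

Imani takes one-quarter of ₹208,000 = ₹52,000. The remaining ₹156,000 passes to the descendants.
The descendants' portion (₹156,000) is divided into 4 shares of ₹39,000: Rosa and Ilse each take ₹39,000; Amira's ₹39,000 share passes to Amira's issue; Zephyr's ₹39,000 share passes to Zephyr's issue.
Amira's share (₹39,000) passes entirely to Oren.
Zephyr's share (₹39,000) passes entirely to Fionn.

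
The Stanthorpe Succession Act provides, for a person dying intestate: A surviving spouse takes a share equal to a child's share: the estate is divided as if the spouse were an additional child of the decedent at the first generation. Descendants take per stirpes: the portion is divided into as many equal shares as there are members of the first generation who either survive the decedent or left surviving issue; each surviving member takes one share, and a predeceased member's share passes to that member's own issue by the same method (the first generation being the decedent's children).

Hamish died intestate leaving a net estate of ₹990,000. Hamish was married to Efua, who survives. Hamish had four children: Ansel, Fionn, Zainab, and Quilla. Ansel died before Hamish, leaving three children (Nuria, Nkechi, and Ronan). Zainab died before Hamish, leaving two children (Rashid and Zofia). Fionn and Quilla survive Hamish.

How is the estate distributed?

Efua: ₹198,000; Nuria: ₹66,000; Nkechi: ₹66,000; Ronan: ₹66,000; Fionn: ₹198,000; Rashid: ₹99,000; Zofia: ₹99,000; Quilla: ₹198,000

The spouse counts as an additional share at the children's level, so there are 5 primary shares of ₹198,000. Efua takes one such share (₹198,000).
The children's combined portion (₹792,000) is divided into 4 shares of ₹198,000: Fionn and Quilla each take ₹198,000; Ansel's ₹198,000 share passes to Ansel's issue; Zainab's ₹198,000 share passes to Zainab's issue.
Ansel's share (₹198,000) is divided into 3 shares of ₹66,000: Nuria, Nkechi, and Ronan each take ₹66,000.
Zainab's share (₹198,000) is divided into 2 shares of ₹99,000: Rashid and Zofia each take ₹99,000.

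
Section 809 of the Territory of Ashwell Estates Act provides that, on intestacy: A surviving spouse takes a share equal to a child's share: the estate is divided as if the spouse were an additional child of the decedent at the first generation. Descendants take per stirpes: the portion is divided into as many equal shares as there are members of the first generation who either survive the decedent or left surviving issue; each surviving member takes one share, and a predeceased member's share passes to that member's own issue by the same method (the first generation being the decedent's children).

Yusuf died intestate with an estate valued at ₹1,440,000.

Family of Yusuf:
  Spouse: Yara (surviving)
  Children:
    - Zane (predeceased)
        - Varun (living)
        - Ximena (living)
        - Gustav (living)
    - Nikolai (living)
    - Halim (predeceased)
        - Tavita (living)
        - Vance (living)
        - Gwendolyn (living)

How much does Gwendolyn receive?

Gwendolyn receives ₹120,000.

The spouse counts as an additional share at the children's level, so there are 4 primary shares of ₹360,000. Yara takes one such share (₹360,000).
The children's combined portion (₹1,080,000) is divided into 3 shares of ₹360,000: Nikolai takes ₹360,000; Zane's ₹360,000 share passes to Zane's issue; Halim's ₹360,000 share passes to Halim's issue.
Zane's share (₹360,000) is divided into 3 shares of ₹120,000: Varun, Ximena, and Gustav each take ₹120,000.
Halim's share (₹360,000) is divided into 3 shares of ₹120,000: Tavita, Vance, and Gwendolyn each take ₹120,000.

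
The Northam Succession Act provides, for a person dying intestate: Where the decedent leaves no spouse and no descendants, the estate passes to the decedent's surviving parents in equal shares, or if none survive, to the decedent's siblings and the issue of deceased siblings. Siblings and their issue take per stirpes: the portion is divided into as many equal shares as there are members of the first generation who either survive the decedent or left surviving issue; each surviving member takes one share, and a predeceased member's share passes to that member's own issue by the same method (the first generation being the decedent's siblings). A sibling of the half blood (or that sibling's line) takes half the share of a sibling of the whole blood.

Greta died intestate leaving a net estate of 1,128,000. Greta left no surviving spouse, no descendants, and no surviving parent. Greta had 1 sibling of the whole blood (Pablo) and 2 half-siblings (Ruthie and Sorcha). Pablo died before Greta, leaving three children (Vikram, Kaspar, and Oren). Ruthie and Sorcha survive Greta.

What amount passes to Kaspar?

The entire 1,128,000 passes to the siblings and their issue.
Counting each half-blood sibling's line as half a unit, there are 2 units in 1,128,000, so one unit is 564,000. Whole-blood lines (Pablo) take 564,000 each; half-blood lines (Ruthie and Sorcha) take 282,000 each.
Pablo's share (564,000) is divided into 3 shares of 188,000: Vikram, Kaspar, and Oren each take 188,000.

Kaspar receives 188,000.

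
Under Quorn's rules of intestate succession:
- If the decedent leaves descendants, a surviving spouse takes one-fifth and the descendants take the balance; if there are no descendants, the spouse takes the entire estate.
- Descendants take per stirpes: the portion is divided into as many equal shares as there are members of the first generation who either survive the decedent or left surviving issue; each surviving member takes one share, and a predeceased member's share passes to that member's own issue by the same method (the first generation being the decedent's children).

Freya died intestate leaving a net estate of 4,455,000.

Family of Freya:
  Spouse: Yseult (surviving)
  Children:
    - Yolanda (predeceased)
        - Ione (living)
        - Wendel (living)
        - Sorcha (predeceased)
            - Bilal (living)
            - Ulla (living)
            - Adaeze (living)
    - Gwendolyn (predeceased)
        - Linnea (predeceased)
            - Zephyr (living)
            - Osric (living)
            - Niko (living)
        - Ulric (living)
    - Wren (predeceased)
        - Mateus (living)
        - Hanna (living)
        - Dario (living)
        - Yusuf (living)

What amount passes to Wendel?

Wendel receives 396,000.

Yseult takes one-fifth of 4,455,000 = 891,000. The remaining 3,564,000 passes to the descendants.
The descendants' portion (3,564,000) is divided into 3 shares of 1,188,000: Yolanda's 1,188,000 share passes to Yolanda's issue; Gwendolyn's 1,188,000 share passes to Gwendolyn's issue; Wren's 1,188,000 share passes to Wren's issue.
Yolanda's share (1,188,000) is divided into 3 shares of 396,000: Ione and Wendel each take 396,000; Sorcha's 396,000 share passes to Sorcha's issue.
Sorcha's share (396,000) is divided into 3 shares of 132,000: Bilal, Ulla, and Adaeze each take 132,000.
Gwendolyn's share (1,188,000) is divided into 2 shares of 594,000: Ulric takes 594,000; Linnea's 594,000 share passes to Linnea's issue.
Linnea's share (594,000) is divided into 3 shares of 198,000: Zephyr, Osric, and Niko each take 198,000.
Wren's share (1,188,000) is divided into 4 shares of 297,000: Mateus, Hanna, Dario, and Yusuf each take 297,000.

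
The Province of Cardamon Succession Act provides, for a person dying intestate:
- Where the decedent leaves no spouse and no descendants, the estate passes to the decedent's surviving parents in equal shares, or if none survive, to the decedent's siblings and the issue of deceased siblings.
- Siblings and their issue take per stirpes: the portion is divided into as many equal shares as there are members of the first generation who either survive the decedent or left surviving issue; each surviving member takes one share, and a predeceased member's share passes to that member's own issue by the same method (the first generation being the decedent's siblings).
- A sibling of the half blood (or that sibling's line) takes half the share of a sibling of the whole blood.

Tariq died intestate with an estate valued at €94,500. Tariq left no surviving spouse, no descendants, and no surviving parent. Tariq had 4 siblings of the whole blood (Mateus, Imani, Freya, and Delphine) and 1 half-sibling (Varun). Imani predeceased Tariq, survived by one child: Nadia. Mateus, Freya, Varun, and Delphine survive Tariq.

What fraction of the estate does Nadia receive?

The entire €94,500 passes to the siblings and their issue.
Counting each half-blood sibling's line as half a unit, there are 9/2 units in €94,500, so one unit is €21,000. Whole-blood lines (Mateus, Imani, Freya, and Delphine) take €21,000 each; half-blood lines (Varun) take €10,500 each.
Imani's share (€21,000) passes entirely to Nadia.

Nadia receives 2/9 of the estate.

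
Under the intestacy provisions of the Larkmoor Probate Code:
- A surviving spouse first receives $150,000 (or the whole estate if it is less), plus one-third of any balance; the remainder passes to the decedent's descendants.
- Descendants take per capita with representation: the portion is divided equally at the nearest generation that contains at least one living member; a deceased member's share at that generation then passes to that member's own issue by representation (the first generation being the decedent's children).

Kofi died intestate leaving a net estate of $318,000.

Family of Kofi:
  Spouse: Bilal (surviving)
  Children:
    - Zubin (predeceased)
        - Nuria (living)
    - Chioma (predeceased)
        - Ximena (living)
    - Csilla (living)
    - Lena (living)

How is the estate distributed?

Bilal first takes $150,000, leaving a balance of $168,000. Bilal then takes one-third of the balance ($56,000), for a total of $206,000. The remaining $112,000 passes to the descendants.
The descendants' portion ($112,000) is divided into 4 shares of $28,000: Csilla and Lena each take $28,000; Zubin's $28,000 share passes to Zubin's issue; Chioma's $28,000 share passes to Chioma's issue.
Zubin's share ($28,000) passes entirely to Nuria.
Chioma's share ($28,000) passes entirely to Ximena.

Bilal: $206,000; Nuria: $28,000; Ximena: $28,000; Csilla: $28,000; Lena: $28,000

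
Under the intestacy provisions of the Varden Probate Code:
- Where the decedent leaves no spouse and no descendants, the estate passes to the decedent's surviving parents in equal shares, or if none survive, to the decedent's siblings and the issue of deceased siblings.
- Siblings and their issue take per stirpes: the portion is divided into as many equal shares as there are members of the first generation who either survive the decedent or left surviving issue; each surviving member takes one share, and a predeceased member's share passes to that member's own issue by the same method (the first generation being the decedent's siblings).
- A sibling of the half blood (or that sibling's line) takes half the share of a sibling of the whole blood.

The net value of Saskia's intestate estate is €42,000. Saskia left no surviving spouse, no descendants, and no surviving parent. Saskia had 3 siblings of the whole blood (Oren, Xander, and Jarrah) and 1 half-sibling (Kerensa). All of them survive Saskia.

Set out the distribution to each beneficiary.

The entire €42,000 passes to the siblings and their issue.
Counting each half-blood sibling's line as half a unit, there are 7/2 units in €42,000, so one unit is €12,000. Whole-blood lines (Oren, Xander, and Jarrah) take €12,000 each; half-blood lines (Kerensa) take €6,000 each.

Oren: €12,000; Xander: €12,000; Kerensa: €6,000; Jarrah: €12,000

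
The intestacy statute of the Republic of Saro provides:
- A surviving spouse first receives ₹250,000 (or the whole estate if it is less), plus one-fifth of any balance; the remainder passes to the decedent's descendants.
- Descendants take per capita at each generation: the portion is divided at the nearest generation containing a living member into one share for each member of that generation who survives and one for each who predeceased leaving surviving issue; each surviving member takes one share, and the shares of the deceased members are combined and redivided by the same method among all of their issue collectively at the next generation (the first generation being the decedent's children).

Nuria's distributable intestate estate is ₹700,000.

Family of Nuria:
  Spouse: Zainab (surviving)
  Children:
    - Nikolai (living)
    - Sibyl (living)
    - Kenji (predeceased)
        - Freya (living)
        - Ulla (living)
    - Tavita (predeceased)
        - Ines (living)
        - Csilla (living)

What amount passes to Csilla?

Zainab first takes ₹250,000, leaving a balance of ₹450,000. Zainab then takes one-fifth of the balance (₹90,000), for a total of ₹340,000. The remaining ₹360,000 passes to the descendants.
The descendants' portion (₹360,000) is divided at the children's generation into 4 shares of ₹90,000. Nikolai and Sibyl each take ₹90,000. The 2 shares of the deceased (Kenji and Tavita) are combined into a pool of ₹180,000.
That pool (₹180,000) is divided at the grandchildren's generation equally among Freya, Ulla, Ines, and Csilla: ₹45,000 each.

Csilla receives ₹45,000.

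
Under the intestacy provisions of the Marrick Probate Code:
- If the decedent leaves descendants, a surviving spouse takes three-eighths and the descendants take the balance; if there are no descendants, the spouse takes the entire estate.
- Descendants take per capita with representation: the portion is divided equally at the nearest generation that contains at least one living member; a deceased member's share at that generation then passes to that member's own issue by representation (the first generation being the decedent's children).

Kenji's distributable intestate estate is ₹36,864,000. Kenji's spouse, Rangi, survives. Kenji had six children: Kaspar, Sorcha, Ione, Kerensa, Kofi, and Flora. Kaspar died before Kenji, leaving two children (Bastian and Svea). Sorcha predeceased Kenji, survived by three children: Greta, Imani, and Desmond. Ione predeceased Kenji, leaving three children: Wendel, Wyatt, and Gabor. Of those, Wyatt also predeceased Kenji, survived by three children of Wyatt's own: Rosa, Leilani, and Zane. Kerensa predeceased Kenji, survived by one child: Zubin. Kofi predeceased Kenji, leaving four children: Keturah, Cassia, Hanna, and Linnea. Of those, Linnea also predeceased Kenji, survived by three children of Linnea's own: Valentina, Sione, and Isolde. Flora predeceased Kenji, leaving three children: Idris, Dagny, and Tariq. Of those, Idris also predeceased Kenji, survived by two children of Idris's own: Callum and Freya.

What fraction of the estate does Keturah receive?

Rangi takes three-eighths of ₹36,864,000 = ₹13,824,000. The remaining ₹23,040,000 passes to the descendants.
No child survives, so the initial division is made at the grandchildren's generation.
The descendants' portion (₹23,040,000) is divided into 16 shares of ₹1,440,000: Bastian, Svea, Greta, Imani, Desmond, Wendel, Gabor, Zubin, Keturah, Cassia, Hanna, Dagny, and Tariq each take ₹1,440,000; Wyatt's ₹1,440,000 share passes to Wyatt's issue; Linnea's ₹1,440,000 share passes to Linnea's issue; Idris's ₹1,440,000 share passes to Idris's issue.
Wyatt's share (₹1,440,000) is divided into 3 shares of ₹480,000: Rosa, Leilani, and Zane each take ₹480,000.
Linnea's share (₹1,440,000) is divided into 3 shares of ₹480,000: Valentina, Sione, and Isolde each take ₹480,000.
Idris's share (₹1,440,000) is divided into 2 shares of ₹720,000: Callum and Freya each take ₹720,000.

Keturah receives 5/128 of the estate.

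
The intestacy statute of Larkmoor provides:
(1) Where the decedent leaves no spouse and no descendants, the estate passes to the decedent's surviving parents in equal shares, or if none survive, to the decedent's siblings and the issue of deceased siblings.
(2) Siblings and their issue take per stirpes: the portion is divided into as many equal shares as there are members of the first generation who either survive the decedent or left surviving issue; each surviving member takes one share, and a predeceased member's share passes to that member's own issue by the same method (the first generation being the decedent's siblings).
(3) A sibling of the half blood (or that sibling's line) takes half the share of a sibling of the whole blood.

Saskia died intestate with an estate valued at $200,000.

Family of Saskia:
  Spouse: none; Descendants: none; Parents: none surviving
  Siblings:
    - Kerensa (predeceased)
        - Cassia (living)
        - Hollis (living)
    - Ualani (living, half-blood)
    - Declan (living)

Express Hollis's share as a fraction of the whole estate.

Hollis receives 1/5 of the estate.

The entire $200,000 passes to the siblings and their issue.
Counting each half-blood sibling's line as half a unit, there are 5/2 units in $200,000, so one unit is $80,000. Whole-blood lines (Kerensa and Declan) take $80,000 each; half-blood lines (Ualani) take $40,000 each.
Kerensa's share ($80,000) is divided into 2 shares of $40,000: Cassia and Hollis each take $40,000.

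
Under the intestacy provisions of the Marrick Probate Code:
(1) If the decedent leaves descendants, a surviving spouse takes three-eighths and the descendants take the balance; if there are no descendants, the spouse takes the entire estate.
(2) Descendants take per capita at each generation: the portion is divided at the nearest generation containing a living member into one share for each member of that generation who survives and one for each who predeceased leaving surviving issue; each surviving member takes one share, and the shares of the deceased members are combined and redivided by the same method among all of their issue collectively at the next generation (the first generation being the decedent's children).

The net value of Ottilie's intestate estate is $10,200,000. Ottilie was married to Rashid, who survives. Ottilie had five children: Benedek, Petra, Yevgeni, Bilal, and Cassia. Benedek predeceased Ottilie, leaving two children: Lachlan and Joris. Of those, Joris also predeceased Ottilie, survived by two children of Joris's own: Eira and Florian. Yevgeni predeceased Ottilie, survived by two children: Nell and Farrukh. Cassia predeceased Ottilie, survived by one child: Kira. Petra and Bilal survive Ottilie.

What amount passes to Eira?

Eira receives $382,500.

Rashid takes three-eighths of $10,200,000 = $3,825,000. The remaining $6,375,000 passes to the descendants.
The descendants' portion ($6,375,000) is divided at the children's generation into 5 shares of $1,275,000. Petra and Bilal each take $1,275,000. The 3 shares of the deceased (Benedek, Yevgeni, and Cassia) are combined into a pool of $3,825,000.
That pool ($3,825,000) is divided at the grandchildren's generation into 5 shares of $765,000. Lachlan, Nell, Farrukh, and Kira each take $765,000. The remaining share for the deceased Joris ($765,000) is carried to the next generation.
That pool ($765,000) is divided at the great-grandchildren's generation equally among Eira and Florian: $382,500 each.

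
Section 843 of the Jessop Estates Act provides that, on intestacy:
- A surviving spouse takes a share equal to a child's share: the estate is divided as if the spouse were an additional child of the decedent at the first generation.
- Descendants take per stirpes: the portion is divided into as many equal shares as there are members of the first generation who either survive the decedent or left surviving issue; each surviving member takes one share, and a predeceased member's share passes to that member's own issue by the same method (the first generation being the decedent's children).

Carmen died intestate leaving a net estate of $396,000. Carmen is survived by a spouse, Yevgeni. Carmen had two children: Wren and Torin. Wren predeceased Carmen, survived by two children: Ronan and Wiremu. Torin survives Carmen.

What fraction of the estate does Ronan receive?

The spouse counts as an additional share at the children's level, so there are 3 primary shares of $132,000. Yevgeni takes one such share ($132,000).
The children's combined portion ($264,000) is divided into 2 shares of $132,000: Torin takes $132,000; Wren's $132,000 share passes to Wren's issue.
Wren's share ($132,000) is divided into 2 shares of $66,000: Ronan and Wiremu each take $66,000.

Ronan receives 1/6 of the estate.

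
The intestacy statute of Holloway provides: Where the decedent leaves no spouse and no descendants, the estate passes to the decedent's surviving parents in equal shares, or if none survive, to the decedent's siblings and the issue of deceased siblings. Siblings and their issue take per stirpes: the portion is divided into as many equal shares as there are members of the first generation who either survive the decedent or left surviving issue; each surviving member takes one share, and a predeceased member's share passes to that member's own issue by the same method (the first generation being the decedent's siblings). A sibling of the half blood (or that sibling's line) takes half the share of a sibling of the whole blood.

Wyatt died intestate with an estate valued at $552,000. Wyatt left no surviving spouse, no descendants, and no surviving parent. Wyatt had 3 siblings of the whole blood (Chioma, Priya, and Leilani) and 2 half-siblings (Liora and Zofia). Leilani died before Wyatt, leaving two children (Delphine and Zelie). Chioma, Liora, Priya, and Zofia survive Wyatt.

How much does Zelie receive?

The entire $552,000 passes to the siblings and their issue.
Counting each half-blood sibling's line as half a unit, there are 4 units in $552,000, so one unit is $138,000. Whole-blood lines (Chioma, Priya, and Leilani) take $138,000 each; half-blood lines (Liora and Zofia) take $69,000 each.
Leilani's share ($138,000) is divided into 2 shares of $69,000: Delphine and Zelie each take $69,000.

Zelie receives $69,000.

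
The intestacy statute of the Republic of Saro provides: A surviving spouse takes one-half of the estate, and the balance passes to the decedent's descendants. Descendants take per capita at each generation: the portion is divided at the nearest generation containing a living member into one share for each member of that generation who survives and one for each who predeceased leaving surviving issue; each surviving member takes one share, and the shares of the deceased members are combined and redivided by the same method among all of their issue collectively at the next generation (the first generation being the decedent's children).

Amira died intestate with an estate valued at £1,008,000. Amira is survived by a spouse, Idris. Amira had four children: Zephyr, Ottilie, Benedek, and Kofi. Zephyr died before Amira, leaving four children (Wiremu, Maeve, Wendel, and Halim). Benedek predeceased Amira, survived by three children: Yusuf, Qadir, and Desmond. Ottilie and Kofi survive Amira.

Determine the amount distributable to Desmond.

Idris takes one-half of £1,008,000 = £504,000. The remaining £504,000 passes to the descendants.
The descendants' portion (£504,000) is divided at the children's generation into 4 shares of £126,000. Ottilie and Kofi each take £126,000. The 2 shares of the deceased (Zephyr and Benedek) are combined into a pool of £252,000.
That pool (£252,000) is divided at the grandchildren's generation equally among Wiremu, Maeve, Wendel, Halim, Yusuf, Qadir, and Desmond: £36,000 each.

Desmond receives £36,000.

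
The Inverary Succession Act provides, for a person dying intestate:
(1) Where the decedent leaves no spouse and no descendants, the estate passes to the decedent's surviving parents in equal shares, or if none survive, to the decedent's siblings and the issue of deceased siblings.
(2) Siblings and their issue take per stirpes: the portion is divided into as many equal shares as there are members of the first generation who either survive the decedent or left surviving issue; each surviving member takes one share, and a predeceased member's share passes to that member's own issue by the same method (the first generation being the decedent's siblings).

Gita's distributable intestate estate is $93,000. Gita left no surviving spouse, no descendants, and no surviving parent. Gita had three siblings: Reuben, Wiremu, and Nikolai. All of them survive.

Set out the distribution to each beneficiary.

Reuben: $31,000; Wiremu: $31,000; Nikolai: $31,000

The entire $93,000 passes to the siblings and their issue.
That amount ($93,000) is divided into 3 shares of $31,000: Reuben, Wiremu, and Nikolai each take $31,000.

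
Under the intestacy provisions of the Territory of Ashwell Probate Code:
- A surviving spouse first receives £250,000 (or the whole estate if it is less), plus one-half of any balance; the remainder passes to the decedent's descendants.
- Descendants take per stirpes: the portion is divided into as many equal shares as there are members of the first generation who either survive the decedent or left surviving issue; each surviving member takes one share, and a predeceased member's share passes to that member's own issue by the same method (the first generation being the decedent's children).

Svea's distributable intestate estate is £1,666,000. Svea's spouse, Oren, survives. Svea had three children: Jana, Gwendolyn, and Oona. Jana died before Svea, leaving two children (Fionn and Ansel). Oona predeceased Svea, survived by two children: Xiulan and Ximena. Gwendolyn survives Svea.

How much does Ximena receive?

Ximena receives £118,000.

Oren first takes £250,000, leaving a balance of £1,416,000. Oren then takes one-half of the balance (£708,000), for a total of £958,000. The remaining £708,000 passes to the descendants.
The descendants' portion (£708,000) is divided into 3 shares of £236,000: Gwendolyn takes £236,000; Jana's £236,000 share passes to Jana's issue; Oona's £236,000 share passes to Oona's issue.
Jana's share (£236,000) is divided into 2 shares of £118,000: Fionn and Ansel each take £118,000.
Oona's share (£236,000) is divided into 2 shares of £118,000: Xiulan and Ximena each take £118,000.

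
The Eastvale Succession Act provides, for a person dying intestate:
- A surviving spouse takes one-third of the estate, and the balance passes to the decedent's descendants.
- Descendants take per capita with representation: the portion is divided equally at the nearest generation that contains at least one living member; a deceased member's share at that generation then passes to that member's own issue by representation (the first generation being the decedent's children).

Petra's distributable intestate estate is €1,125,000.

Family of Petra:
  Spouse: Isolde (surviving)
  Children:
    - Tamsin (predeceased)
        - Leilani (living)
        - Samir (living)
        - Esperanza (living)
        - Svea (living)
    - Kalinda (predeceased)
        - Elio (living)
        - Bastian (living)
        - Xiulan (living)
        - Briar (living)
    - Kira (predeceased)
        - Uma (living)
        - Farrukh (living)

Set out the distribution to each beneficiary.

Isolde takes one-third of €1,125,000 = €375,000. The remaining €750,000 passes to the descendants.
No child survives, so the initial division is made at the grandchildren's generation.
The descendants' portion (€750,000) is divided into 10 shares of €75,000: Leilani, Samir, Esperanza, Svea, Elio, Bastian, Xiulan, Briar, Uma, and Farrukh each take €75,000.

Isolde: €375,000; Leilani: €75,000; Samir: €75,000; Esperanza: €75,000; Svea: €75,000; Elio: €75,000; Bastian: €75,000; Xiulan: €75,000; Briar: €75,000; Uma: €75,000; Farrukh: €75,000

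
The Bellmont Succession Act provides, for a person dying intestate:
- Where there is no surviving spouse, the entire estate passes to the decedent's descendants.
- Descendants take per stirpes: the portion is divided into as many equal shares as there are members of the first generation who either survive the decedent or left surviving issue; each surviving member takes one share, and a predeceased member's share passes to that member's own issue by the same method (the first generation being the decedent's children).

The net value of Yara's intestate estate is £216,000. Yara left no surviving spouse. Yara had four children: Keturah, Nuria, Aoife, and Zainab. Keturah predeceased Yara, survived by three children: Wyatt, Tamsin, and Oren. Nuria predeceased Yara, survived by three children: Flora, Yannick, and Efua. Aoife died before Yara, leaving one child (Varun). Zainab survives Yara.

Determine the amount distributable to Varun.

Varun receives £54,000.

The entire £216,000 passes to the descendants.
That amount (£216,000) is divided into 4 shares of £54,000: Zainab takes £54,000; Keturah's £54,000 share passes to Keturah's issue; Nuria's £54,000 share passes to Nuria's issue; Aoife's £54,000 share passes to Aoife's issue.
Keturah's share (£54,000) is divided into 3 shares of £18,000: Wyatt, Tamsin, and Oren each take £18,000.
Nuria's share (£54,000) is divided into 3 shares of £18,000: Flora, Yannick, and Efua each take £18,000.
Aoife's share (£54,000) passes entirely to Varun.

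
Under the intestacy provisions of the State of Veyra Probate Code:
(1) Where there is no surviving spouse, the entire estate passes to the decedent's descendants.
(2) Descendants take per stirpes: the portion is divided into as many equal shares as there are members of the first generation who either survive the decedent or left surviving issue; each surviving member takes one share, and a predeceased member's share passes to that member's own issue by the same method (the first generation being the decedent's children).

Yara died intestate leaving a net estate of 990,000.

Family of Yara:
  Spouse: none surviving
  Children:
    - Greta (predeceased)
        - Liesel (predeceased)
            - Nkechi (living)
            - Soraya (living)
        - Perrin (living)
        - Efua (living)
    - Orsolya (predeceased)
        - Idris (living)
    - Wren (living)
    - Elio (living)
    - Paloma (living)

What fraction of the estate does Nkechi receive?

Nkechi receives 1/30 of the estate.

The entire 990,000 passes to the descendants.
That amount (990,000) is divided into 5 shares of 198,000: Wren, Elio, and Paloma each take 198,000; Greta's 198,000 share passes to Greta's issue; Orsolya's 198,000 share passes to Orsolya's issue.
Greta's share (198,000) is divided into 3 shares of 66,000: Perrin and Efua each take 66,000; Liesel's 66,000 share passes to Liesel's issue.
Liesel's share (66,000) is divided into 2 shares of 33,000: Nkechi and Soraya each take 33,000.
Orsolya's share (198,000) passes entirely to Idris.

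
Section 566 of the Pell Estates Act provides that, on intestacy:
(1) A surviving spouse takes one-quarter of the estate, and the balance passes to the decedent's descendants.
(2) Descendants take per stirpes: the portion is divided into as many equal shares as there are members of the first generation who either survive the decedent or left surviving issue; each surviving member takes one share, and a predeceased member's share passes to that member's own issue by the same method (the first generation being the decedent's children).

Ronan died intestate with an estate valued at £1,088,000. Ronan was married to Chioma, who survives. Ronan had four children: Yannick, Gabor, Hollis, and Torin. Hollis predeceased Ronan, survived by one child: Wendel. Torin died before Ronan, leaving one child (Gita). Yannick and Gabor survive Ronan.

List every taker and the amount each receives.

Chioma: £272,000; Yannick: £204,000; Gabor: £204,000; Wendel: £204,000; Gita: £204,000

Chioma takes one-quarter of £1,088,000 = £272,000. The remaining £816,000 passes to the descendants.
The descendants' portion (£816,000) is divided into 4 shares of £204,000: Yannick and Gabor each take £204,000; Hollis's £204,000 share passes to Hollis's issue; Torin's £204,000 share passes to Torin's issue.
Hollis's share (£204,000) passes entirely to Wendel.
Torin's share (£204,000) passes entirely to Gita.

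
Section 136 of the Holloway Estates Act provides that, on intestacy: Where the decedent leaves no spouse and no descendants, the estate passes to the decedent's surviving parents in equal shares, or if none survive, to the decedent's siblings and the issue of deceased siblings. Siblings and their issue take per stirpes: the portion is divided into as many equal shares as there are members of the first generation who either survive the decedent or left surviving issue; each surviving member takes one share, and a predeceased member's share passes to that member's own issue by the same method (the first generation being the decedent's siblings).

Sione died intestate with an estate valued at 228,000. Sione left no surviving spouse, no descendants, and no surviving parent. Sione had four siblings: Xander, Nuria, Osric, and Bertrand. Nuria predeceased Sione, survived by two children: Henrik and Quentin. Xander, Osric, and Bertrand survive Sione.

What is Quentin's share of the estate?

Quentin receives 28,500.

The entire 228,000 passes to the siblings and their issue.
That amount (228,000) is divided into 4 shares of 57,000: Xander, Osric, and Bertrand each take 57,000; Nuria's 57,000 share passes to Nuria's issue.
Nuria's share (57,000) is divided into 2 shares of 28,500: Henrik and Quentin each take 28,500.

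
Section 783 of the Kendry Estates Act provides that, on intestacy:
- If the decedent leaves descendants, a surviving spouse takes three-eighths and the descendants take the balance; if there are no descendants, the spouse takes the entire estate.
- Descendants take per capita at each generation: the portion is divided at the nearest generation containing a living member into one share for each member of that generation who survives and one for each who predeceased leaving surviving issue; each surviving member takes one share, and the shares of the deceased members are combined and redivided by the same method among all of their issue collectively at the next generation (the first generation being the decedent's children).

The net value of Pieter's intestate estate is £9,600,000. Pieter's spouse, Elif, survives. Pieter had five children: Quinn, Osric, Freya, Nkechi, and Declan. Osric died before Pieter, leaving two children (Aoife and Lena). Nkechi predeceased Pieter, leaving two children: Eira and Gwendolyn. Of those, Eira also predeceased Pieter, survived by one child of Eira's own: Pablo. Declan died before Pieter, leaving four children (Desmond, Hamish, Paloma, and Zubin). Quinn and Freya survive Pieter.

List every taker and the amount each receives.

Elif takes three-eighths of £9,600,000 = £3,600,000. The remaining £6,000,000 passes to the descendants.
The descendants' portion (£6,000,000) is divided at the children's generation into 5 shares of £1,200,000. Quinn and Freya each take £1,200,000. The 3 shares of the deceased (Osric, Nkechi, and Declan) are combined into a pool of £3,600,000.
That pool (£3,600,000) is divided at the grandchildren's generation into 8 shares of £450,000. Aoife, Lena, Gwendolyn, Desmond, Hamish, Paloma, and Zubin each take £450,000. The remaining share for the deceased Eira (£450,000) is carried to the next generation.
That pool (£450,000) passes entirely to Pablo, the sole taker at the great-grandchildren's generation.

Elif: £3,600,000; Quinn: £1,200,000; Aoife: £450,000; Lena: £450,000; Freya: £1,200,000; Pablo: £450,000; Gwendolyn: £450,000; Desmond: £450,000; Hamish: £450,000; Paloma: £450,000; Zubin: £450,000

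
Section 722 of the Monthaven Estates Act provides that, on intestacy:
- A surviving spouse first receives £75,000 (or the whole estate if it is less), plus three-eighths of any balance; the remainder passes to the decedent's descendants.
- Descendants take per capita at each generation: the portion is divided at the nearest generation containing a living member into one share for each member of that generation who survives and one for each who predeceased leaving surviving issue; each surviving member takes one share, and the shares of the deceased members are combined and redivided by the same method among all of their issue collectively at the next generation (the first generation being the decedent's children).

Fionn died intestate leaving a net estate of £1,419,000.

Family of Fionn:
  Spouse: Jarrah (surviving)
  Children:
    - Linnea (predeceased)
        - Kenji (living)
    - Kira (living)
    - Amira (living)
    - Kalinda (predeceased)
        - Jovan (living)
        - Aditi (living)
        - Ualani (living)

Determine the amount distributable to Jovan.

Jarrah first takes £75,000, leaving a balance of £1,344,000. Jarrah then takes three-eighths of the balance (£504,000), for a total of £579,000. The remaining £840,000 passes to the descendants.
The descendants' portion (£840,000) is divided at the children's generation into 4 shares of £210,000. Kira and Amira each take £210,000. The 2 shares of the deceased (Linnea and Kalinda) are combined into a pool of £420,000.
That pool (£420,000) is divided at the grandchildren's generation equally among Kenji, Jovan, Aditi, and Ualani: £105,000 each.

Jovan receives £105,000.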